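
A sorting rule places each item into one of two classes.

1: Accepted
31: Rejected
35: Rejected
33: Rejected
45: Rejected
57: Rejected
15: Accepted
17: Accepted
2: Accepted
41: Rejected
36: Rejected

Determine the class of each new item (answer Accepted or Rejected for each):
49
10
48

The classifier is using: at most 17.
49: 49 > 17, fails this test → Rejected. 10: 10 ≤ 17, checks out → Accepted. 48: 48 > 17, fails this test → Rejected.

Rejected, Accepted, Rejected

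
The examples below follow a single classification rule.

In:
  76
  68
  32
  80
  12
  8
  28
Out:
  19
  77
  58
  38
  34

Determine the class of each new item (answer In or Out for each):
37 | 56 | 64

Looking at the examples, the only property every 'In' case has and every 'Out' case lacks is: multiple of 4.

Out, In, In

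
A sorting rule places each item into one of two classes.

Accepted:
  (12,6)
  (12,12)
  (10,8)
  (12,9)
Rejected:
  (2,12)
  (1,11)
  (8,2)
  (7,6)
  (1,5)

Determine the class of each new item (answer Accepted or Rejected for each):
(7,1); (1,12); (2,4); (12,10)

The common property of the 'Accepted' items is: sum ≥ 18. No 'Rejected' item has it.
(7,1) → 7+1 = 8 → Rejected. (1,12) → 1+12 = 13 → Rejected. (2,4) → 2+4 = 6 → Rejected. (12,10) → 12+10 = 22 → Accepted.

Rejected, Rejected, Rejected, Accepted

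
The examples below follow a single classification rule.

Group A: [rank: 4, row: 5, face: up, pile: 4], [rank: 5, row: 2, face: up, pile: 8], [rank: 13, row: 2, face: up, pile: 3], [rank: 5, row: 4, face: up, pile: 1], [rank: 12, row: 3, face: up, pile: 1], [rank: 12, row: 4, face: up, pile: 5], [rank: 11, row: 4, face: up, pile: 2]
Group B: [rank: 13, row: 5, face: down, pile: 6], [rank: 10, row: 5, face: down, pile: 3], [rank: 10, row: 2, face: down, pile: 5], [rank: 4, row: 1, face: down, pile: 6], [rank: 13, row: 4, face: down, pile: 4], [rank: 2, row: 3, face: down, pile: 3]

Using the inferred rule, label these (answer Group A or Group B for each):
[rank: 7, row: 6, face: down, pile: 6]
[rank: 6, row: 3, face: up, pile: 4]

Group B, Group A

The rule appears to be: face is up.
[rank: 7, row: 6, face: down, pile: 6]: Group B (face is down).
[rank: 6, row: 3, face: up, pile: 4]: Group A (face is up).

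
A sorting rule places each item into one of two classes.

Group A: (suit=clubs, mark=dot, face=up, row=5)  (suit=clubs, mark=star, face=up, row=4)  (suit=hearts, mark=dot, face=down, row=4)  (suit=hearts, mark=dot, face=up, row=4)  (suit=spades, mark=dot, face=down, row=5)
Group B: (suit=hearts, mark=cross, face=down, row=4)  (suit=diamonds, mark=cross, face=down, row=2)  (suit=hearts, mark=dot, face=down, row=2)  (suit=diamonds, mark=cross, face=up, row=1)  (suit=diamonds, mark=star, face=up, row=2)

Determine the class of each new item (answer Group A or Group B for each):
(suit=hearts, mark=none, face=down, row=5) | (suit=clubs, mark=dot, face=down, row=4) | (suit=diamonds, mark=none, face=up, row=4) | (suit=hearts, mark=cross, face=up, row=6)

Group A, Group A, Group A, Group B

Rule: mark is not cross AND row ≥ 4. This holds for each 'Group A' example and fails for each 'Group B' one.
Group A: (suit=hearts, mark=none, face=down, row=5), since mark is none, row = 5. Group A: (suit=clubs, mark=dot, face=down, row=4), since mark is dot, row = 4. Group A: (suit=diamonds, mark=none, face=up, row=4), since mark is none, row = 4. Group B: (suit=hearts, mark=cross, face=up, row=6), since mark is cross, row = 6.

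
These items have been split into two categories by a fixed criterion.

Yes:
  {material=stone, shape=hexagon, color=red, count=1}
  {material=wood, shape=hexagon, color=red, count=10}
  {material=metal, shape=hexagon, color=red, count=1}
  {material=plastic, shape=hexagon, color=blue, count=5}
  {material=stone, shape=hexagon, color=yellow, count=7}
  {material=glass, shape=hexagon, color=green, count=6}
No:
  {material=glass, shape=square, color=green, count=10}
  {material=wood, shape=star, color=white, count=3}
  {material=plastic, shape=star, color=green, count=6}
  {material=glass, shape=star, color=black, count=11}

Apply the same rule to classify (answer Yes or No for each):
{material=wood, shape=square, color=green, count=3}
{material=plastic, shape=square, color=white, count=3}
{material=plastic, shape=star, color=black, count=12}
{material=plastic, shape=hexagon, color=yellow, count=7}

No, No, No, Yes

One predicate separates the groups cleanly: shape is hexagon.
{material=wood, shape=square, color=green, count=3}: No (shape is square).
{material=plastic, shape=square, color=white, count=3}: No (shape is square).
{material=plastic, shape=star, color=black, count=12}: No (shape is star).
{material=plastic, shape=hexagon, color=yellow, count=7}: Yes (shape is hexagon).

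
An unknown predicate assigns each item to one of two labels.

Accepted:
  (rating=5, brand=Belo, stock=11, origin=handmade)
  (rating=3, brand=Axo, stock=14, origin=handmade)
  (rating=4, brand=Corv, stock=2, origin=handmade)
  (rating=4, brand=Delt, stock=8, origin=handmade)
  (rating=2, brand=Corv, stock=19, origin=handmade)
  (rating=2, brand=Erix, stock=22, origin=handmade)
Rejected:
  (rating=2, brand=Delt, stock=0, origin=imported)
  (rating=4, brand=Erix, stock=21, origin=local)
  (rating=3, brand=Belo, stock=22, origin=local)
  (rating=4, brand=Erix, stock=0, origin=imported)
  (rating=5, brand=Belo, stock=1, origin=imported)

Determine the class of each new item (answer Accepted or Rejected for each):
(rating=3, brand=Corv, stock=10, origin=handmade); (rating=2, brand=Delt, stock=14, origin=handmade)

Accepted, Accepted

The simplest hypothesis consistent with all the labels is: origin is handmade.
(rating=3, brand=Corv, stock=10, origin=handmade): origin is handmade, meets the rule → Accepted.
(rating=2, brand=Delt, stock=14, origin=handmade): origin is handmade, meets the rule → Accepted.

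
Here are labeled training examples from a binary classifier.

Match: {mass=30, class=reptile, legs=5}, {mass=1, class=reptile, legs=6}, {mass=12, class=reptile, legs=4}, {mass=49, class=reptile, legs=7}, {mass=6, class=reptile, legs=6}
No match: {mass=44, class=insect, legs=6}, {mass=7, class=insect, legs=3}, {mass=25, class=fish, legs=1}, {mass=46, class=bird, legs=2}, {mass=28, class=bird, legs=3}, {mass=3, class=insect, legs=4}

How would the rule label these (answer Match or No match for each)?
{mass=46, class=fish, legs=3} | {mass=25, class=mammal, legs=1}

The distinguishing property — class is reptile — holds for all the 'Match' cases and none of the 'No match' cases.

No match, No match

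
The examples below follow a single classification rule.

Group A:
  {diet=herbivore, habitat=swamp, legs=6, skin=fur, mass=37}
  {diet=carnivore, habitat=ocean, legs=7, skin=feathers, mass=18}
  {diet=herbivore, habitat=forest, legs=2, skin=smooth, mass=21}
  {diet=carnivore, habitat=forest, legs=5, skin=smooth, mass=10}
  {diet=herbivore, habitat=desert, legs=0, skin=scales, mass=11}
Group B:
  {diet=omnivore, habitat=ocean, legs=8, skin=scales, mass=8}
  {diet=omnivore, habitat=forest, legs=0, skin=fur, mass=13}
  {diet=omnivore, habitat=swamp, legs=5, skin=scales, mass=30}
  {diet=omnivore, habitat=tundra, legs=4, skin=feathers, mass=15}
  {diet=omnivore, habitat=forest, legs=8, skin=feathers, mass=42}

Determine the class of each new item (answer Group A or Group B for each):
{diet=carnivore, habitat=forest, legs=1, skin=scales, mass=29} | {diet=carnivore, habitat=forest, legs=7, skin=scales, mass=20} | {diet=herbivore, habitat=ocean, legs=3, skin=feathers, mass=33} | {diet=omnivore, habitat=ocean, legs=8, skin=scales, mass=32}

Checking candidate rules against both groups, what survives is: diet is not omnivore.
{diet=carnivore, habitat=forest, legs=1, skin=scales, mass=29} → diet is carnivore → Group A. {diet=carnivore, habitat=forest, legs=7, skin=scales, mass=20} → diet is carnivore → Group A. {diet=herbivore, habitat=ocean, legs=3, skin=feathers, mass=33} → diet is herbivore → Group A. {diet=omnivore, habitat=ocean, legs=8, skin=scales, mass=32} → diet is omnivore → Group B.

Group A, Group A, Group A, Group B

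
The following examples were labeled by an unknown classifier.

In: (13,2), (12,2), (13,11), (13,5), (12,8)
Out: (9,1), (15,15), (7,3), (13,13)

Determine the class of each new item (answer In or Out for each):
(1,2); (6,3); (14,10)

A rule that fits every label: first > second AND sum ≥ 14 — true of each 'In' example, false of each 'Out' one.
(1,2): 1 < 2, 1+2 = 3, fails this test → Out. (6,3): 6 > 3, 6+3 = 9, fails this test → Out. (14,10): 14 > 10, 14+10 = 24, qualifies → In.

Out, Out, In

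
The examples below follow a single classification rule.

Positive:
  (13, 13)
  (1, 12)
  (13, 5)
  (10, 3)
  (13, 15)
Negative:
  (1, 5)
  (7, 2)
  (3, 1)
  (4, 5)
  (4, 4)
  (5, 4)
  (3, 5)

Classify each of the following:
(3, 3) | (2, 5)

Negative, Negative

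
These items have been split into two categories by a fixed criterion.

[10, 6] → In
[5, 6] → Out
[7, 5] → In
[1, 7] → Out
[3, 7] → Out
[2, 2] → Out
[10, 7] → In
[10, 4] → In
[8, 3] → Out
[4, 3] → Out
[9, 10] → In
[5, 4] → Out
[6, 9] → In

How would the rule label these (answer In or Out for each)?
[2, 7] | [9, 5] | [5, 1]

Out, In, Out

The classifier is using: sum ≥ 12.
[2, 7]: 2+7 = 9 — does not satisfy this, so Out. [9, 5]: 9+5 = 14 — has this property, so In. [5, 1]: 5+1 = 6 — does not satisfy this, so Out.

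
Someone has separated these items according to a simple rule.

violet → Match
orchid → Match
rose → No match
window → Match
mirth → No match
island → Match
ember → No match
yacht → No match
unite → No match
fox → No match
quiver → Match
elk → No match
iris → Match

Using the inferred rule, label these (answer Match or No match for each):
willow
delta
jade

Match, No match, No match

Rule: even length AND contains 'i'. This holds for each 'Match' example and fails for each 'No match' one.
willow: length 6, has 'i' — matches, so Match. delta: length 5, no 'i' — fails this test, so No match. jade: length 4, no 'i' — fails this test, so No match.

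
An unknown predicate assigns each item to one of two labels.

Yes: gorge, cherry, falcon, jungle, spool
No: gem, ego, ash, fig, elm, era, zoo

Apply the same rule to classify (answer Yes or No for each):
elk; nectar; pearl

No, Yes, Yes

All 'Yes' examples share one property — length ≥ 5 — and every 'No' example lacks it.
elk: length 3, doesn't match → No.
nectar: length 6, fits → Yes.
pearl: length 5, fits → Yes.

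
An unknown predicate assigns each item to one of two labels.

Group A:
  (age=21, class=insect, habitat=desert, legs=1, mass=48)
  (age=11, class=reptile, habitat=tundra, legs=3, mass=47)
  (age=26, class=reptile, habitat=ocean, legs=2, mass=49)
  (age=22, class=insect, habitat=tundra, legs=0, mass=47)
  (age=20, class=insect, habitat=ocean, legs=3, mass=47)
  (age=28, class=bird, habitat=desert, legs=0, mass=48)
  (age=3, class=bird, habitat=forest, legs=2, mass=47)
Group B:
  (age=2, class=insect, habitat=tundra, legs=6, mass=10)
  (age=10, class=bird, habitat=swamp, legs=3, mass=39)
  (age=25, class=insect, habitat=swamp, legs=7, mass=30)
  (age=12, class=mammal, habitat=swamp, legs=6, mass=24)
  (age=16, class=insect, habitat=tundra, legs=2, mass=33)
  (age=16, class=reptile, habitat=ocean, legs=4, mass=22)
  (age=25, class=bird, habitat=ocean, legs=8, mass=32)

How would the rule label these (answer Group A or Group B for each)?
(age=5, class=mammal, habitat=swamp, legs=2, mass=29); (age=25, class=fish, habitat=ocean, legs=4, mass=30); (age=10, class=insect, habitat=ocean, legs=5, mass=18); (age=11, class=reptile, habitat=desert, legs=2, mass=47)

Group B, Group B, Group B, Group A

'Group A' ⟺ mass ≥ 47.
(age=5, class=mammal, habitat=swamp, legs=2, mass=29) → mass = 29 → Group B. (age=25, class=fish, habitat=ocean, legs=4, mass=30) → mass = 30 → Group B. (age=10, class=insect, habitat=ocean, legs=5, mass=18) → mass = 18 → Group B. (age=11, class=reptile, habitat=desert, legs=2, mass=47) → mass = 47 → Group A.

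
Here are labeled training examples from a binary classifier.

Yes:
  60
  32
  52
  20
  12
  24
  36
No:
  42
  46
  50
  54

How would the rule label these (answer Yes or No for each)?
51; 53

No, No

The simplest hypothesis consistent with all the labels is: multiple of 4.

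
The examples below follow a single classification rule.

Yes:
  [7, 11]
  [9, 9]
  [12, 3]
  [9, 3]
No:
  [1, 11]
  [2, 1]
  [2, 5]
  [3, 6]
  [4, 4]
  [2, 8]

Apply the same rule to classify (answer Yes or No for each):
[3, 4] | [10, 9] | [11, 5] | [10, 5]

Rule: first ≥ 5. This holds for each 'Yes' example and fails for each 'No' one.
[3, 4] — first 3, hence No.
[10, 9] — first 10, hence Yes.
[11, 5] — first 11, hence Yes.
[10, 5] — first 10, hence Yes.

No, Yes, Yes, Yes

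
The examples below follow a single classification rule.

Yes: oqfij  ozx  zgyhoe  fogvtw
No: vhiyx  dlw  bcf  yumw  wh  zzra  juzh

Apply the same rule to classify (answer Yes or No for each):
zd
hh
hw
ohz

Rule: contains 'o'. This holds for each 'Yes' example and fails for each 'No' one.

No, No, No, Yes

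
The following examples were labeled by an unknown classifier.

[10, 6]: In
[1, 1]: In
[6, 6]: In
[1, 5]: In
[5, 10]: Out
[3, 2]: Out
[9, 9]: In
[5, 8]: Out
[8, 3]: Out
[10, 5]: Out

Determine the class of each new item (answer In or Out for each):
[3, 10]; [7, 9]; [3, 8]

Rule: sum is even. This holds for each 'In' example and fails for each 'Out' one.
[3, 10] → 3+10 = 13 → Out.
[7, 9] → 7+9 = 16 → In.
[3, 8] → 3+8 = 11 → Out.

Out, In, Out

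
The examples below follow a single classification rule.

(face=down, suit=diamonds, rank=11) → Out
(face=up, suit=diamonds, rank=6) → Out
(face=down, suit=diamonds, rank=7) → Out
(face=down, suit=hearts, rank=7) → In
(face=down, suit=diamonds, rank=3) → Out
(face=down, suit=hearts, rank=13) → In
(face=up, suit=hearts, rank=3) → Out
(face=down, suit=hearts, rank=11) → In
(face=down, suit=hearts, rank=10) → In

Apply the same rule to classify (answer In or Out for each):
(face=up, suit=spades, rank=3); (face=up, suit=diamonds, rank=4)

One predicate separates the groups cleanly: suit is hearts AND face is down.
(face=up, suit=spades, rank=3) — suit is spades, face is up, hence Out.
(face=up, suit=diamonds, rank=4) — suit is diamonds, face is up, hence Out.

Out, Out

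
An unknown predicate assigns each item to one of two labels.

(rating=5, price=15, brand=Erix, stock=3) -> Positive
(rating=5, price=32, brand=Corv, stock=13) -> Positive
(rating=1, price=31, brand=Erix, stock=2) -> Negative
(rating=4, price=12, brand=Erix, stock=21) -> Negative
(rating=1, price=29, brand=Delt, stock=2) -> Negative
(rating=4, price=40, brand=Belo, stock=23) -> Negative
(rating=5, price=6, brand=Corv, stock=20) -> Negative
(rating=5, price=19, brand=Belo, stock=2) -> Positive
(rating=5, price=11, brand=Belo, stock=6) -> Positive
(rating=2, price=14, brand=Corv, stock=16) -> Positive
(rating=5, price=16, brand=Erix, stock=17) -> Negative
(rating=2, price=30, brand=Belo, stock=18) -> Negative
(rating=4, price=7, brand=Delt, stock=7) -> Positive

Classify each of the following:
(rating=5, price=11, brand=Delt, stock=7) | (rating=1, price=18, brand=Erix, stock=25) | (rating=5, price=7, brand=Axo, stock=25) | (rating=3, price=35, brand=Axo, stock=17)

Positive, Negative, Negative, Negative

Every 'Positive' example satisfies: stock ≤ 16 AND rating ≥ 2. None of the 'Negative' examples do.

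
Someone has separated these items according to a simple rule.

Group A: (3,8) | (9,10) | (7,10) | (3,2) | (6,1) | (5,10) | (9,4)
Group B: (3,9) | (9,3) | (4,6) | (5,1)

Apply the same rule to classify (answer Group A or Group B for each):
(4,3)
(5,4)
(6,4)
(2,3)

Group A, Group A, Group B, Group A

Rule: sum is odd. This holds for each 'Group A' example and fails for each 'Group B' one.
(4,3): Group A (4+3 = 7). (5,4): Group A (5+4 = 9). (6,4): Group B (6+4 = 10). (2,3): Group A (2+3 = 5).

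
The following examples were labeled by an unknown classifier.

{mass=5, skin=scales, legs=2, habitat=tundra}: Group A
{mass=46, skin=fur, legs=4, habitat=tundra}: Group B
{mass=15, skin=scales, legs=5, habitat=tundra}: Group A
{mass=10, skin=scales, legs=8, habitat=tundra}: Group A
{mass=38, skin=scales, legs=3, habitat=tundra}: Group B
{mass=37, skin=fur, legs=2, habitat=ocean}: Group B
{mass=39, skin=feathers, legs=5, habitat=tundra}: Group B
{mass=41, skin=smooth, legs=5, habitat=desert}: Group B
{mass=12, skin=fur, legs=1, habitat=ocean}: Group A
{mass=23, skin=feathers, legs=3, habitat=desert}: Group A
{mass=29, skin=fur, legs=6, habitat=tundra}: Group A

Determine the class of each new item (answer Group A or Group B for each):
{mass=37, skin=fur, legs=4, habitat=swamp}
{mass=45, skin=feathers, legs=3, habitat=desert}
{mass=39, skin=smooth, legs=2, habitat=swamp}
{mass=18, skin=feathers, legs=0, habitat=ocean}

Every 'Group A' example satisfies: mass ≤ 29. None of the 'Group B' examples do.
{mass=37, skin=fur, legs=4, habitat=swamp}: mass = 37, does not satisfy this → Group B. {mass=45, skin=feathers, legs=3, habitat=desert}: mass = 45, does not satisfy this → Group B. {mass=39, skin=smooth, legs=2, habitat=swamp}: mass = 39, does not satisfy this → Group B. {mass=18, skin=feathers, legs=0, habitat=ocean}: mass = 18, meets the rule → Group A.

Group B, Group B, Group B, Group A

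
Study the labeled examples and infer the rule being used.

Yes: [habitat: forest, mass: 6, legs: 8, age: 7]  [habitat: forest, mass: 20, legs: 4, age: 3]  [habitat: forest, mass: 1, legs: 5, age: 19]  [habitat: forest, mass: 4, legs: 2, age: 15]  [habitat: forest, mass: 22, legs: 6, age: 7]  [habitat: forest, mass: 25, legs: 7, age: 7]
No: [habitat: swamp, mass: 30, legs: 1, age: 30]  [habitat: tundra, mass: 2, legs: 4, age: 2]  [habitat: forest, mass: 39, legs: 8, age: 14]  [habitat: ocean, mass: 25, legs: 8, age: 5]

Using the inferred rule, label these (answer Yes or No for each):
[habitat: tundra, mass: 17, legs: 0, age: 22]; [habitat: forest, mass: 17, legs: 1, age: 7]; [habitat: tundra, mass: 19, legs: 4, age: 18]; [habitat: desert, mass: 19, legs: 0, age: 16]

One predicate separates the groups cleanly: habitat is forest AND mass ≤ 25.
No: [habitat: tundra, mass: 17, legs: 0, age: 22], since habitat is tundra, mass = 17.
Yes: [habitat: forest, mass: 17, legs: 1, age: 7], since habitat is forest, mass = 17.
No: [habitat: tundra, mass: 19, legs: 4, age: 18], since habitat is tundra, mass = 19.
No: [habitat: desert, mass: 19, legs: 0, age: 16], since habitat is desert, mass = 19.

No, Yes, No, No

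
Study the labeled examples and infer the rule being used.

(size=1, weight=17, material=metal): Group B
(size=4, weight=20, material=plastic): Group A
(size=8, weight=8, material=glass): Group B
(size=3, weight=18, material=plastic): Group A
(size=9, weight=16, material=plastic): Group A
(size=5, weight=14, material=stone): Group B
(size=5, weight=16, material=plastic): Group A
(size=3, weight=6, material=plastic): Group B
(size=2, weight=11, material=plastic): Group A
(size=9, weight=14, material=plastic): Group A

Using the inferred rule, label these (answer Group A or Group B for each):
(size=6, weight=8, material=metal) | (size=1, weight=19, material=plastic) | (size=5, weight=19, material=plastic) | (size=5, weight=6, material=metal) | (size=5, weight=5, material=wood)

Group B, Group A, Group A, Group B, Group B

The rule appears to be: material is plastic AND weight ≥ 8.
(size=6, weight=8, material=metal): material is metal, weight = 8 — fails the rule, so Group B. (size=1, weight=19, material=plastic): material is plastic, weight = 19 — meets the rule, so Group A. (size=5, weight=19, material=plastic): material is plastic, weight = 19 — meets the rule, so Group A. (size=5, weight=6, material=metal): material is metal, weight = 6 — fails the rule, so Group B. (size=5, weight=5, material=wood): material is wood, weight = 5 — fails the rule, so Group B.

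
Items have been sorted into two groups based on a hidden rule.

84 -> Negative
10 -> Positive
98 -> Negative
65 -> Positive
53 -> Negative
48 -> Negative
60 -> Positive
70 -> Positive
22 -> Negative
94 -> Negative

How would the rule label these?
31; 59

Negative, Negative

The simplest hypothesis consistent with all the labels is: multiple of 5.
31 → 31 = 5·6 + 1 → Negative. 59 → 59 = 5·11 + 4 → Negative.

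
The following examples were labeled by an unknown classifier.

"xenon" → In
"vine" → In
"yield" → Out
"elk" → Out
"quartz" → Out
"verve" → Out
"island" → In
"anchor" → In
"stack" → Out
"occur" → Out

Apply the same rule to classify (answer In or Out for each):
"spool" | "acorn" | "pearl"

The simplest hypothesis consistent with all the labels is: contains 'n'.
Out: "spool", since no 'n'.
In: "acorn", since has 'n'.
Out: "pearl", since no 'n'.

Out, In, Out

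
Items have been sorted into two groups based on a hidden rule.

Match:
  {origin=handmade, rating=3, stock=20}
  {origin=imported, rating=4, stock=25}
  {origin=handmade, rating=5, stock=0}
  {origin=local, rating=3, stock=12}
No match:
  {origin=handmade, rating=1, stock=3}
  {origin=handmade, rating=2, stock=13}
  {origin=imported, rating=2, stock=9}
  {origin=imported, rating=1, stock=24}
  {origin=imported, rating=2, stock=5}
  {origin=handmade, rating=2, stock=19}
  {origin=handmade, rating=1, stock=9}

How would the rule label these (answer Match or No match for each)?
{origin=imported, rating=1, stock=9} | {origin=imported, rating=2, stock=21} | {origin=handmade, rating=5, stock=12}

A rule that fits every label: rating ≥ 3 — true of each 'Match' example, false of each 'No match' one.

No match, No match, Match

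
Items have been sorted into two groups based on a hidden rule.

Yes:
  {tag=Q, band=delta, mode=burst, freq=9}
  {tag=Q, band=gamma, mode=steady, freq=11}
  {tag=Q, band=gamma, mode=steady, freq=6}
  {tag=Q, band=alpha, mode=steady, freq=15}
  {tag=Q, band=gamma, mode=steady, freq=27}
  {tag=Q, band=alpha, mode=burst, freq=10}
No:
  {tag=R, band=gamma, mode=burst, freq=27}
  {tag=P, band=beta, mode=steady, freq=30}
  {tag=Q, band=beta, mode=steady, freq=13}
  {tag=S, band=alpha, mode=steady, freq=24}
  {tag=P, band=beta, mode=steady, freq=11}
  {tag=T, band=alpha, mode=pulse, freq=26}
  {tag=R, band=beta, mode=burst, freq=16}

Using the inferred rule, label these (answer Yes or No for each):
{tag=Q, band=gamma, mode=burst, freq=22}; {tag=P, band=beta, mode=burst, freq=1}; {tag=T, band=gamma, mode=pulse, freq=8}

Yes, No, No

All 'Yes' examples share one property — tag is Q AND freq ≠ 13 — and every 'No' example lacks it.
Yes: {tag=Q, band=gamma, mode=burst, freq=22}, since tag is Q, freq = 22.
No: {tag=P, band=beta, mode=burst, freq=1}, since tag is P, freq = 1.
No: {tag=T, band=gamma, mode=pulse, freq=8}, since tag is T, freq = 8.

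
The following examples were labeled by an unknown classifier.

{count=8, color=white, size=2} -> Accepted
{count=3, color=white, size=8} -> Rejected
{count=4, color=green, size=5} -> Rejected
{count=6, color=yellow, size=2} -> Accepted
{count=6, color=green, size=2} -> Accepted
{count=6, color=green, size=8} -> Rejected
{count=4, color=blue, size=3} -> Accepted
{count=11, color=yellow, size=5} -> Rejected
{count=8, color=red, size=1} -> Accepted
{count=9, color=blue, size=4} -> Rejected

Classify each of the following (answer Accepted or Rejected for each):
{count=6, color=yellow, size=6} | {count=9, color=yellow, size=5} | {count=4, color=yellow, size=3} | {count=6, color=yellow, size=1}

One predicate separates the groups cleanly: size ≤ 3.
Rejected: {count=6, color=yellow, size=6}, since size = 6. Rejected: {count=9, color=yellow, size=5}, since size = 5. Accepted: {count=4, color=yellow, size=3}, since size = 3. Accepted: {count=6, color=yellow, size=1}, since size = 1.

Rejected, Rejected, Accepted, Accepted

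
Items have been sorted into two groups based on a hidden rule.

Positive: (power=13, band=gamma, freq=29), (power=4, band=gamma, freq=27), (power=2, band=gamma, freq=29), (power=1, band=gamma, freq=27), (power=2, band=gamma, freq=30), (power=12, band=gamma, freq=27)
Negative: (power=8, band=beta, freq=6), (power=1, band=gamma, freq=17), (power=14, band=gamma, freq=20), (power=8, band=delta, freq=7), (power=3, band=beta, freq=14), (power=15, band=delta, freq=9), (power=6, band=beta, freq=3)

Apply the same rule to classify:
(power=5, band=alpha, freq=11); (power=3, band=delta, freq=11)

One predicate separates the groups cleanly: freq ≥ 27.

Negative, Negative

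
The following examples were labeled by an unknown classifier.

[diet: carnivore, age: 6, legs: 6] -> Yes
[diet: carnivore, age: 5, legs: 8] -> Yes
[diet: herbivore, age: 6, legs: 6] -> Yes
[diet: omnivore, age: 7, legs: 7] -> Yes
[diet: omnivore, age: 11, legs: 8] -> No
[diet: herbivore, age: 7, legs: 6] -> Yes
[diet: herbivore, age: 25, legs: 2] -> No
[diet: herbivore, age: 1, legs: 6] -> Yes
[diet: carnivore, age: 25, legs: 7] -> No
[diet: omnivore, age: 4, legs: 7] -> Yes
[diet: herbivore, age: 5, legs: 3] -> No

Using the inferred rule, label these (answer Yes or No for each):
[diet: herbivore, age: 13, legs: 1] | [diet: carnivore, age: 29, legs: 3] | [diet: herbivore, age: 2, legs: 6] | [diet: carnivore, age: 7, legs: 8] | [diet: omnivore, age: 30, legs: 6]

No, No, Yes, Yes, No

The classifier is using: age ≤ 7 AND legs ≥ 6.
[diet: herbivore, age: 13, legs: 1]: age = 13, legs = 1 — lacks this property, so No. [diet: carnivore, age: 29, legs: 3]: age = 29, legs = 3 — lacks this property, so No. [diet: herbivore, age: 2, legs: 6]: age = 2, legs = 6 — qualifies, so Yes. [diet: carnivore, age: 7, legs: 8]: age = 7, legs = 8 — qualifies, so Yes. [diet: omnivore, age: 30, legs: 6]: age = 30, legs = 6 — lacks this property, so No.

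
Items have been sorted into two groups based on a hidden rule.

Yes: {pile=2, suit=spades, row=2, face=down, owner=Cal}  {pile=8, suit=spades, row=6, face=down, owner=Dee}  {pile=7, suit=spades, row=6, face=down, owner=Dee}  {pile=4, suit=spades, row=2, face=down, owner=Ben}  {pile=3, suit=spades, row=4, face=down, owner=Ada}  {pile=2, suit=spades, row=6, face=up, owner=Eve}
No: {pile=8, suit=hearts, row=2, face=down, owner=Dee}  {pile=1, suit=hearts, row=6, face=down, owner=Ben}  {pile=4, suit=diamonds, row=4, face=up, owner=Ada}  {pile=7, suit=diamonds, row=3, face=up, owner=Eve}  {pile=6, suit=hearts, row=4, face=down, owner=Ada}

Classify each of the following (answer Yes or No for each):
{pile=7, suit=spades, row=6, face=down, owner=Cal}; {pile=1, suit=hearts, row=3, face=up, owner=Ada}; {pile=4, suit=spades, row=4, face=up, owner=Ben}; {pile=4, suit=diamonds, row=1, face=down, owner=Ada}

Yes, No, Yes, No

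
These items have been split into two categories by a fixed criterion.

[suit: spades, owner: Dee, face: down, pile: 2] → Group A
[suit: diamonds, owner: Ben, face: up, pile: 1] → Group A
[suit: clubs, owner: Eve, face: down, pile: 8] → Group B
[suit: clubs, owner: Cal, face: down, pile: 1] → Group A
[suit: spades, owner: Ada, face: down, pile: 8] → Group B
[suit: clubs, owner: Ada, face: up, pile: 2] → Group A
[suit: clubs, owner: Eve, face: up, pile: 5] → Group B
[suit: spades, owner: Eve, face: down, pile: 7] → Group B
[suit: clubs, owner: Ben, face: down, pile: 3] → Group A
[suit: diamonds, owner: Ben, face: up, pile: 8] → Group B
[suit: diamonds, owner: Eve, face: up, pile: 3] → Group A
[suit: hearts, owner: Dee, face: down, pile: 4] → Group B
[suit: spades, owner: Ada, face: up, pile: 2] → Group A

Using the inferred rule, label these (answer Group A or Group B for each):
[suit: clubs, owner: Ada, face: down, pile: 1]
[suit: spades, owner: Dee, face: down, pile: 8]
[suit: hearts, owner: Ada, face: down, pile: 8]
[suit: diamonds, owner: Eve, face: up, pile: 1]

The classifier is using: pile ≤ 3.

Group A, Group B, Group B, Group A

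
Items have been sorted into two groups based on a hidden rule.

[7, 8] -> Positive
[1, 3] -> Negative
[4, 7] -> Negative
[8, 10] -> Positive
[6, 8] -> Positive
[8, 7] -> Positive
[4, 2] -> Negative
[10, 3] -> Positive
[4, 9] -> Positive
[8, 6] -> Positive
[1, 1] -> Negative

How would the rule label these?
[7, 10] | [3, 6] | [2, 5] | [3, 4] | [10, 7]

A rule that fits every label: sum ≥ 13 — true of each 'Positive' example, false of each 'Negative' one.
[7, 10] → 7+10 = 17 → Positive. [3, 6] → 3+6 = 9 → Negative. [2, 5] → 2+5 = 7 → Negative. [3, 4] → 3+4 = 7 → Negative. [10, 7] → 10+7 = 17 → Positive.

Positive, Negative, Negative, Negative, Positive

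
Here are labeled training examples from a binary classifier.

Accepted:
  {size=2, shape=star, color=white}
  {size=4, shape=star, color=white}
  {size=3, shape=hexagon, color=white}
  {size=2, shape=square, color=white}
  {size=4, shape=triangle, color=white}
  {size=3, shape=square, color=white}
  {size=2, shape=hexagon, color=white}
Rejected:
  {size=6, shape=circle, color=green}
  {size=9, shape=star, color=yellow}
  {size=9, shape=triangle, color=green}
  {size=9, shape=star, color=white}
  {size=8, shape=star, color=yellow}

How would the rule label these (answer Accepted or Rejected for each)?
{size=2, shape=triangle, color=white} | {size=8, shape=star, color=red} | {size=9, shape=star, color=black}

Accepted, Rejected, Rejected

The rule appears to be: size ≤ 4.
{size=2, shape=triangle, color=white}: Accepted (size = 2). {size=8, shape=star, color=red}: Rejected (size = 8). {size=9, shape=star, color=black}: Rejected (size = 9).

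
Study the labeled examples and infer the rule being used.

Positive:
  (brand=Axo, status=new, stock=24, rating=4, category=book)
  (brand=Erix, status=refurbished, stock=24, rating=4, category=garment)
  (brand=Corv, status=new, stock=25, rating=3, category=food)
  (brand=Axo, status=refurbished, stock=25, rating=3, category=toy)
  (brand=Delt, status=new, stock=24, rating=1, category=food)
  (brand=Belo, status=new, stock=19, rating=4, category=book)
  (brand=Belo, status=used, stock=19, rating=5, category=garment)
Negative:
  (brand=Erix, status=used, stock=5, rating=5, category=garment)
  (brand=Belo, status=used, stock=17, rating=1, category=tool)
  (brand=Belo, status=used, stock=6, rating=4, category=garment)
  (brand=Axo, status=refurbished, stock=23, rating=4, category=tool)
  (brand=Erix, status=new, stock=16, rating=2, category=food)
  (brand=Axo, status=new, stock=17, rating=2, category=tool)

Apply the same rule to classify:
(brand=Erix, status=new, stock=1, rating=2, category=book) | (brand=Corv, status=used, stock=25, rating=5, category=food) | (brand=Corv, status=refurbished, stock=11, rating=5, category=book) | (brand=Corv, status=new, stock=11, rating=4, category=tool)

Negative, Positive, Negative, Negative

The classifier is using: stock = 19 OR stock ≥ 24.
(brand=Erix, status=new, stock=1, rating=2, category=book): Negative (stock = 1).
(brand=Corv, status=used, stock=25, rating=5, category=food): Positive (stock = 25).
(brand=Corv, status=refurbished, stock=11, rating=5, category=book): Negative (stock = 11).
(brand=Corv, status=new, stock=11, rating=4, category=tool): Negative (stock = 11).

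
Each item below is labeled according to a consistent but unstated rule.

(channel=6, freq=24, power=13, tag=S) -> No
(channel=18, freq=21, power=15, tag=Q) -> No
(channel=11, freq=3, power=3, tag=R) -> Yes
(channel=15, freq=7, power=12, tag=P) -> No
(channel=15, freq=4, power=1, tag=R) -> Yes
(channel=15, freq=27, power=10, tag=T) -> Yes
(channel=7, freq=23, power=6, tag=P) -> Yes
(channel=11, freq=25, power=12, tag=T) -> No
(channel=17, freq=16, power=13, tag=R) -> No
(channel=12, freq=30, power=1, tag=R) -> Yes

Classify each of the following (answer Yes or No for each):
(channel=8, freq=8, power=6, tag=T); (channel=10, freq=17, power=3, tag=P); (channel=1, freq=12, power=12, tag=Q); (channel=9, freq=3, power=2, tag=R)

'Yes' ⟺ power ≤ 10.
(channel=8, freq=8, power=6, tag=T) → power = 6 → Yes.
(channel=10, freq=17, power=3, tag=P) → power = 3 → Yes.
(channel=1, freq=12, power=12, tag=Q) → power = 12 → No.
(channel=9, freq=3, power=2, tag=R) → power = 2 → Yes.

Yes, Yes, No, Yes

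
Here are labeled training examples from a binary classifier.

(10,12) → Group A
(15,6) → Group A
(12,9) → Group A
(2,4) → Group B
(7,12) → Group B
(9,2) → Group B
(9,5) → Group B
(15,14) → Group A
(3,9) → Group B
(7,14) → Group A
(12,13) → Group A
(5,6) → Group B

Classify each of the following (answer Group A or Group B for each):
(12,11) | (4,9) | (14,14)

Group A, Group B, Group A

The simplest hypothesis consistent with all the labels is: sum ≥ 21.
(12,11): Group A (12+11 = 23).
(4,9): Group B (4+9 = 13).
(14,14): Group A (14+14 = 28).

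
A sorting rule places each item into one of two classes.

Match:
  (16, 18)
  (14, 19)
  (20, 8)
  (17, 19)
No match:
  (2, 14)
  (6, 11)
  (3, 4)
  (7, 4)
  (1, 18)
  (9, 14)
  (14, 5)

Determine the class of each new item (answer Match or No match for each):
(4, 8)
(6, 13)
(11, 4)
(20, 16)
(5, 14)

No match, No match, No match, Match, No match

Every 'Match' example satisfies: sum ≥ 28. None of the 'No match' examples do.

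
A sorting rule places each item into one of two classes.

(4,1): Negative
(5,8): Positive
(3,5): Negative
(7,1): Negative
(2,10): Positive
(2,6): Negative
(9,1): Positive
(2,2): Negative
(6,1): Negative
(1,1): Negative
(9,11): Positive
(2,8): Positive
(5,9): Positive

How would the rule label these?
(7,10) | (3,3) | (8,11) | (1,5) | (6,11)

Positive, Negative, Positive, Negative, Positive

The common property of the 'Positive' items is: sum ≥ 10. No 'Negative' item has it.
(7,10): 7+10 = 17 — fits, so Positive. (3,3): 3+3 = 6 — lacks this property, so Negative. (8,11): 8+11 = 19 — fits, so Positive. (1,5): 1+5 = 6 — lacks this property, so Negative. (6,11): 6+11 = 17 — fits, so Positive.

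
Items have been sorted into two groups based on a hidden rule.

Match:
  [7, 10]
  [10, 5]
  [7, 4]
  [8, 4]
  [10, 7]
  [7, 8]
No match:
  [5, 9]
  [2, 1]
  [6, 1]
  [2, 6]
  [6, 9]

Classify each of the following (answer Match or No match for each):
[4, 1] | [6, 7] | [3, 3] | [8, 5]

Every 'Match' example satisfies: first ≥ 7. None of the 'No match' examples do.

No match, No match, No match, Match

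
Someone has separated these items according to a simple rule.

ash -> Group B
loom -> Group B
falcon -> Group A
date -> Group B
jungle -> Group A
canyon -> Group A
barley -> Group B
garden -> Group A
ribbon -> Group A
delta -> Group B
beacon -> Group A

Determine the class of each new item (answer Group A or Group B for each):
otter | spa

Group B, Group B

'Group A' ⟺ contains 'n'.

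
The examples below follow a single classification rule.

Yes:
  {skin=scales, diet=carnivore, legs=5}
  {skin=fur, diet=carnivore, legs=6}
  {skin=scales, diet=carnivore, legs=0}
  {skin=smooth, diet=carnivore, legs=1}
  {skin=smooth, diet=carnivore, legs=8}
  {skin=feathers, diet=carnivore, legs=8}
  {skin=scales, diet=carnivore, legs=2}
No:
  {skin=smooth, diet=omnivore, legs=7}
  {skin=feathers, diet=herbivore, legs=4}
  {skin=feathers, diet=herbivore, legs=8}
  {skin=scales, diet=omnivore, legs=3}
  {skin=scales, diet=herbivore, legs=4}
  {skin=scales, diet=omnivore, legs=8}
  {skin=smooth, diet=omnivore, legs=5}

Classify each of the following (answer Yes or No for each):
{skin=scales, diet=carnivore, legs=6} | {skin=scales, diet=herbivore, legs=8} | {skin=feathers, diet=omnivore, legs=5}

Yes, No, No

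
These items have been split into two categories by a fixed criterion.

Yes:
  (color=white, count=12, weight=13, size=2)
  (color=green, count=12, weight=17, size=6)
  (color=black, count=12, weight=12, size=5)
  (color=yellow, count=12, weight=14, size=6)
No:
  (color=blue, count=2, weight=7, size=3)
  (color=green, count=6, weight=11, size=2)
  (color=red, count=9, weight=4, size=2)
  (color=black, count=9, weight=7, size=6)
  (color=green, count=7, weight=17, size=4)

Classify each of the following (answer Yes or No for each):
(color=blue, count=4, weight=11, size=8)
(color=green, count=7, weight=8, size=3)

'Yes' ⟺ count = 12.

No, No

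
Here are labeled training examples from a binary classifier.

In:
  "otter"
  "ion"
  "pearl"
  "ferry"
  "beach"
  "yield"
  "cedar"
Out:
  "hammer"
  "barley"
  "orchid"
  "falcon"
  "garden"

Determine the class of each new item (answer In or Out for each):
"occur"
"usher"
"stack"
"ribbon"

In, In, In, Out

A rule that fits every label: odd length — true of each 'In' example, false of each 'Out' one.
"occur": length 5 — satisfies this, so In.
"usher": length 5 — satisfies this, so In.
"stack": length 5 — satisfies this, so In.
"ribbon": length 6 — does not satisfy this, so Out.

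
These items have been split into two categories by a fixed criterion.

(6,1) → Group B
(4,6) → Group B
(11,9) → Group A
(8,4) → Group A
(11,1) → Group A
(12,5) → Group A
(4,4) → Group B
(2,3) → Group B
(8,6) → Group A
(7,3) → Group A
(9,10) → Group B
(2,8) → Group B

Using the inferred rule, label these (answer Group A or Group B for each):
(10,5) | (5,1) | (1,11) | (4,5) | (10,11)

The simplest hypothesis consistent with all the labels is: first > second AND sum ≥ 8.
(10,5) — 10 > 5, 10+5 = 15, hence Group A.
(5,1) — 5 > 1, 5+1 = 6, hence Group B.
(1,11) — 1 < 11, 1+11 = 12, hence Group B.
(4,5) — 4 < 5, 4+5 = 9, hence Group B.
(10,11) — 10 < 11, 10+11 = 21, hence Group B.

Group A, Group B, Group B, Group B, Group B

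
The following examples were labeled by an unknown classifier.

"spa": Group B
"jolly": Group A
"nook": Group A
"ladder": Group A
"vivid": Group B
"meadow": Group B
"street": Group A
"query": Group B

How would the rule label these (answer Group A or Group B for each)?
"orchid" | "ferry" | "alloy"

Group B, Group A, Group A

'Group A' ⟺ has a double letter.
"orchid": Group B (no doubled letter). "ferry": Group A ('rr' doubled). "alloy": Group A ('ll' doubled).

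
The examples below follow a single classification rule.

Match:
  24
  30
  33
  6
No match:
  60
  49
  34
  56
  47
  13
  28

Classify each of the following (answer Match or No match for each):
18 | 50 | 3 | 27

Match, No match, Match, Match

The rule appears to be: multiple of 3 AND at most 33.
18 → 18 = 3·6, 18 ≤ 33 → Match.
50 → 50 = 3·16 + 2, 50 > 33 → No match.
3 → 3 = 3·1, 3 ≤ 33 → Match.
27 → 27 = 3·9, 27 ≤ 33 → Match.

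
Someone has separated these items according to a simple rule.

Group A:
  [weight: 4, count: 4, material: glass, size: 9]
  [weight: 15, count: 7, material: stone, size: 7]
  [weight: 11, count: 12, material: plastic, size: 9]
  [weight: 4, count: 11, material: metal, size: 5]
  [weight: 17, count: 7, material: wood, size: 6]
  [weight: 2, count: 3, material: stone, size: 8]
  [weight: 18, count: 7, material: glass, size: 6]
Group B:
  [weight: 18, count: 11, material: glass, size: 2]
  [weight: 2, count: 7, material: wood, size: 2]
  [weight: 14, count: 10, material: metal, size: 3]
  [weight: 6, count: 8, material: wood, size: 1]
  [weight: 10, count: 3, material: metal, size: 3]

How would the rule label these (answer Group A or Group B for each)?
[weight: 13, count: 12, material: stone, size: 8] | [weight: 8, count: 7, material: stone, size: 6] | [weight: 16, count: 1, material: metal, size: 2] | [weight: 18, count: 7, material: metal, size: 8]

Group A, Group A, Group B, Group A

The rule appears to be: size ≥ 5.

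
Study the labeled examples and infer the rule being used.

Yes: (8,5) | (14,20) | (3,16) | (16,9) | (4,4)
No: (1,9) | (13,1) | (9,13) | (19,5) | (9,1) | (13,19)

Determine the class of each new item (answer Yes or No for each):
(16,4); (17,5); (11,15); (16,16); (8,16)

The distinguishing property — product is even — holds for all the 'Yes' cases and none of the 'No' cases.
(16,4) — 16·4 = 64, hence Yes.
(17,5) — 17·5 = 85, hence No.
(11,15) — 11·15 = 165, hence No.
(16,16) — 16·16 = 256, hence Yes.
(8,16) — 8·16 = 128, hence Yes.

Yes, No, No, Yes, Yes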